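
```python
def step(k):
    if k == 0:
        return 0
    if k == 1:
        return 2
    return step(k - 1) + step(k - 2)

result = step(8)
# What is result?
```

Build up from base cases: step(0)=0, step(1)=2, step(2)=2, step(3)=4, step(4)=6, step(5)=10, step(6)=16, ..., step(8)=42

Answer: 42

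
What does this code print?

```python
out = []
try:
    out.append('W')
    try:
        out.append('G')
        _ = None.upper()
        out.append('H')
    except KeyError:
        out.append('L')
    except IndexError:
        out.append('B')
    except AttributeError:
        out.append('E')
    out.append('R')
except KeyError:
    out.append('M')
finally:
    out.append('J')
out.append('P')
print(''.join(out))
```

Execution trace: 'W' (try body) → 'G' (inner try body) → 'E' (inner except AttributeError) → 'R' (try body, no exception) → 'J' (finally) → 'P' (after the try/except). Output: WGERJP

Answer: WGERJP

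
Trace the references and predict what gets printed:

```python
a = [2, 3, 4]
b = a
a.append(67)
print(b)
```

Key concept: basic list aliasing.
Step by step:
`a = [2, 3, 4]` → a = [2, 3, 4]
`b = a` → b = [2, 3, 4] (same object as a)
`a.append(67)` → a = [2, 3, 4, 67] (same object as b); b = [2, 3, 4, 67] (same object as a)
`print(b)` → prints [2, 3, 4, 67]

Answer: [2, 3, 4, 67]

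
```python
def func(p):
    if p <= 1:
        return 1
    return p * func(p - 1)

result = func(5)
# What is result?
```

func(5) = 5 * 4 * 3 * 2 * 1 = 120

Answer: 120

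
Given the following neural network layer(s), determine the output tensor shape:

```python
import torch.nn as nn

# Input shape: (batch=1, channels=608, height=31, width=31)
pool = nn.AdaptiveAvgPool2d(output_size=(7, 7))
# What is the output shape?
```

Input: (1, 608, 31, 31) -> Output: (1, 608, 7, 7)

Answer: (1, 608, 7, 7)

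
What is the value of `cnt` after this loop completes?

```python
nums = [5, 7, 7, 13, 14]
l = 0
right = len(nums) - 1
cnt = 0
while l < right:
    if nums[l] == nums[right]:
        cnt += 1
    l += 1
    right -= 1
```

Count matching pairs from ends
`cnt` takes the values: 0

Answer: 0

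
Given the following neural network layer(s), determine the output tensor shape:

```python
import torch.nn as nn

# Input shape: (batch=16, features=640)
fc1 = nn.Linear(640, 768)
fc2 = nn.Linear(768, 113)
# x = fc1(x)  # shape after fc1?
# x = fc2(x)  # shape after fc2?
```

Input: (16, 640) -> after fc1: (16, 768) -> Output: (16, 113)

Answer: (16, 113)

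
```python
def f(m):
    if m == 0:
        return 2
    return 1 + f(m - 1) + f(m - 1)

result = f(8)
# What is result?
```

f(m) = 1 + 2·f(m-1), f(0)=2. Closed form: (2+1)·2^8 - 1 = 767.

Answer: 767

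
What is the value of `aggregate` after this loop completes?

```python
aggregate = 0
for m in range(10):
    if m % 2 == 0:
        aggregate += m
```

Sum of even numbers 0 to 9
`aggregate` takes the values: 0 → 2 → 6 → 12 → 20

Answer: 20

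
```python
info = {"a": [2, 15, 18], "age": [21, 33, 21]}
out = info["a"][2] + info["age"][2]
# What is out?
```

Trace:
`info = {"a": [2, 15, 18], "age": [21, 33, 21]}` → info = {'a': [2, 15, 18], 'age': [21, 33, 21]}
`out = info["a"][2] + info["age"][2]` → out = 39
So out = 39

Answer: 39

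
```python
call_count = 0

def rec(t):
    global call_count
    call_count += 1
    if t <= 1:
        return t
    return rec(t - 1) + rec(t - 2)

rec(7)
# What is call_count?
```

Calls(t) = 1 + Calls(t-1) + Calls(t-2); Calls(0)=Calls(1)=1. For t=7 this gives 41.

Answer: 41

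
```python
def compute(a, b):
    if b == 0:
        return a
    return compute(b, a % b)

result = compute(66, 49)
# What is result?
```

compute(66, 49) -> compute(49, 17) -> compute(17, 15) -> compute(15, 2) -> compute(2, 1) -> compute(1, 0) -> 1

Answer: 1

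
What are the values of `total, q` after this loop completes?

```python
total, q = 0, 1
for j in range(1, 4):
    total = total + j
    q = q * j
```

Sum and factorial of 1 to 3
`total, q` takes the values: (0, 1) → (1, 1) → (3, 1) → (3, 2) → (6, 2) → (6, 6)

Answer: 6, 6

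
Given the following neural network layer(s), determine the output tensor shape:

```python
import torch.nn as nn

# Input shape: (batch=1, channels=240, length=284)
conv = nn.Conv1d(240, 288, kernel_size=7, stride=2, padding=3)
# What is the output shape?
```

Input: (1, 240, 284) -> Output: (1, 288, 142)

Answer: (1, 288, 142)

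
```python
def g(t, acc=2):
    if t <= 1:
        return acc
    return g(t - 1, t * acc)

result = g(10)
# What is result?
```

Accumulator trace (n, acc): (10, 2) -> (9, 20) -> (8, 180) -> (7, 1440) -> (6, 10080) -> (5, 60480) -> (4, 302400) -> (3, 1209600) -> (2, 3628800) -> (1, 7257600) -> return 7257600

Answer: 7257600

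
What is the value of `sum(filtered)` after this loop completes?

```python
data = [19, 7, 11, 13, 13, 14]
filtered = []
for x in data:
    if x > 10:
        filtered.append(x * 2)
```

Sum of doubled values > 10
`filtered` takes the values: [] → [38] → [38, 22] → [38, 22, 26] → [38, 22, 26, 26] → [38, 22, 26, 26, 28]
So `sum(filtered)` = 140

Answer: 140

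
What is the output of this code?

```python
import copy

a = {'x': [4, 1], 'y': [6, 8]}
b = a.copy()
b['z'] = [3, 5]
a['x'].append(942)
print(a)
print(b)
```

Key concept: shallow copy of dict with mutable values.
Step by step:
`a = {'x': [4, 1], 'y': [6, 8]}` → a = {'x': [4, 1], 'y': [6, 8]}
`b = a.copy()` → b = {'x': [4, 1], 'y': [6, 8]}
`b['z'] = [3, 5]` → b = {'x': [4, 1], 'y': [6, 8], 'z': [3, 5]}
`a['x'].append(942)` → a = {'x': [4, 1, 942], 'y': [6, 8]}; b = {'x': [4, 1, 942], 'y': [6, 8], 'z': [3, 5]}
`print(a)` → prints {'x': [4, 1, 942], 'y': [6, 8]}
`print(b)` → prints {'x': [4, 1, 942], 'y': [6, 8], 'z': [3, 5]}

Answer:
{'x': [4, 1, 942], 'y': [6, 8]}
{'x': [4, 1, 942], 'y': [6, 8], 'z': [3, 5]}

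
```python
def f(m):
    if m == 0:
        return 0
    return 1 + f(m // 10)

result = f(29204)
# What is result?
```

Count of digits of 29204: 5

Answer: 5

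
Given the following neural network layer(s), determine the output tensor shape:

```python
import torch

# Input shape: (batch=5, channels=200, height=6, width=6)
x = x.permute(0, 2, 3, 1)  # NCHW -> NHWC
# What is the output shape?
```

Input: (5, 200, 6, 6) -> Output: (5, 6, 6, 200)

Answer: (5, 6, 6, 200)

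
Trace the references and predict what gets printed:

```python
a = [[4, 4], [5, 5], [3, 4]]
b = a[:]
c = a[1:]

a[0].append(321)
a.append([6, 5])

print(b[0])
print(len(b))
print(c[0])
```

Key concept: slice with nested mutation.
Step by step:
`a = [[4, 4], [5, 5], [3, 4]]` → a = [[4, 4], [5, 5], [3, 4]]
`b = a[:]` → b = [[4, 4], [5, 5], [3, 4]]
`c = a[1:]` → c = [[5, 5], [3, 4]]
`a[0].append(321)` → a = [[4, 4, 321], [5, 5], [3, 4]]; b = [[4, 4, 321], [5, 5], [3, 4]]
`a.append([6, 5])` → a = [[4, 4, 321], [5, 5], [3, 4], [6, 5]]
`print(b[0])` → prints [4, 4, 321]
`print(len(b))` → prints 3
`print(c[0])` → prints [5, 5]

Answer:
[4, 4, 321]
3
[5, 5]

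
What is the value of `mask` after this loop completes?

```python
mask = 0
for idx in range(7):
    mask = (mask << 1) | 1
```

Build 7 consecutive 1-bits: 0b1111111
`mask` takes the values: 0 → 1 → 3 → 7 → 15 → 31 → 63 → 127

Answer: 127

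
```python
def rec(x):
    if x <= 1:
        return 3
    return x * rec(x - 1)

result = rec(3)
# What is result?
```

rec(3) = 3 * 2 * 3 = 18

Answer: 18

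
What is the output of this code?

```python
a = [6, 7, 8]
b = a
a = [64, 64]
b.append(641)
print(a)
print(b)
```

Key concept: rebinding vs mutation: a is rebound to a new list, b still points at the original.
Step by step:
`a = [6, 7, 8]` → a = [6, 7, 8]
`b = a` → b = [6, 7, 8] (same object as a)
`a = [64, 64]` → a = [64, 64]
`b.append(641)` → b = [6, 7, 8, 641]
`print(a)` → prints [64, 64]
`print(b)` → prints [6, 7, 8, 641]

Answer:
[64, 64]
[6, 7, 8, 641]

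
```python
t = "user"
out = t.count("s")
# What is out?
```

Trace:
`t = "user"` → t = 'user'
`out = t.count("s")` → out = 1
So out = 1

Answer: 1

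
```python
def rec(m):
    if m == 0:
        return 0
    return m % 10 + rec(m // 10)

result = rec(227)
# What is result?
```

Sum of digits of 227: 7 + 2 + 2 = 11

Answer: 11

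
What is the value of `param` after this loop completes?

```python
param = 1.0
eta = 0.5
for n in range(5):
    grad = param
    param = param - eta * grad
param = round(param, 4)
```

Gradient descent: w = 1.0 * (1 - 0.5)^5
`param` takes the values: 1.0 → 0.5 → 0.25 → 0.125 → 0.0625 → 0.03125 → 0.0312

Answer: 0.0312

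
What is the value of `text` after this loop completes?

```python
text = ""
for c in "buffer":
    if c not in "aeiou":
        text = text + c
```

Remove vowels from 'buffer'
`text` takes the values: "" → "b" → "bf" → "bff" → "bffr"

Answer: "bffr"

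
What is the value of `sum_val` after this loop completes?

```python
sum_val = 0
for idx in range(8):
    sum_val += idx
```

Sum of 0 to 7 = 28
`sum_val` takes the values: 0 → 1 → 3 → 6 → 10 → 15 → 21 → 28

Answer: 28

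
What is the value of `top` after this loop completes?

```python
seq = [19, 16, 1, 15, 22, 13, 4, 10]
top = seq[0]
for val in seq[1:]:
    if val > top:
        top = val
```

Maximum of [19, 16, 1, 15, 22, 13, 4, 10]
`top` takes the values: 19 → 22

Answer: 22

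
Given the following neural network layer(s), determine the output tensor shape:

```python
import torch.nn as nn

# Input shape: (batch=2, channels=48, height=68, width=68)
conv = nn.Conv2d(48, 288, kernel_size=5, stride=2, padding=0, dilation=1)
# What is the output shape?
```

Input: (2, 48, 68, 68) -> Output: (2, 288, 32, 32)

Answer: (2, 288, 32, 32)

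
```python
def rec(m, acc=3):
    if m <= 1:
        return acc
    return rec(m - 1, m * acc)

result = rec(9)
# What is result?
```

Accumulator trace (n, acc): (9, 3) -> (8, 27) -> (7, 216) -> (6, 1512) -> (5, 9072) -> (4, 45360) -> (3, 181440) -> (2, 544320) -> (1, 1088640) -> return 1088640

Answer: 1088640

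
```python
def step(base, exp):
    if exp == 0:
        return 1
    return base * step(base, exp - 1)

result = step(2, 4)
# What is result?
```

step(2, 4) = 2 * 2 * 2 * 2 = 16

Answer: 16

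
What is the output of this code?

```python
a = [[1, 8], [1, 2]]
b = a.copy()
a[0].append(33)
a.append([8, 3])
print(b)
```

Key concept: shallow copy with nested lists.
Step by step:
`a = [[1, 8], [1, 2]]` → a = [[1, 8], [1, 2]]
`b = a.copy()` → b = [[1, 8], [1, 2]]
`a[0].append(33)` → a = [[1, 8, 33], [1, 2]]; b = [[1, 8, 33], [1, 2]]
`a.append([8, 3])` → a = [[1, 8, 33], [1, 2], [8, 3]]
`print(b)` → prints [[1, 8, 33], [1, 2]]

Answer: [[1, 8, 33], [1, 2]]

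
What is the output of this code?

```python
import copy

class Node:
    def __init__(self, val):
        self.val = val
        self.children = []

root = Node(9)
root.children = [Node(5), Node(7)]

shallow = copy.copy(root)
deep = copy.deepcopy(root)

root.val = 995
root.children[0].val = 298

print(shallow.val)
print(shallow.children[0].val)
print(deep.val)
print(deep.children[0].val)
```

Key concept: deep copy with custom objects.
Step by step:
`root = Node(9)` → root = Node(val=9, children=[])
`root.children = [Node(5), Node(7)]` → root = Node(val=9, children=[Node(val=5, children=[]), Node(val=7, children=[])])
`shallow = copy.copy(root)` → shallow = Node(val=9, children=[Node(val=5, children=[]), Node(val=7, children=[])])
`deep = copy.deepcopy(root)` → deep = Node(val=9, children=[Node(val=5, children=[]), Node(val=7, children=[])])
`root.val = 995` → root = Node(val=995, children=[Node(val=5, children=[]), Node(val=7, children=[])])
`root.children[0].val = 298` → root = Node(val=995, children=[Node(val=298, children=[]), Node(val=7, children=[])]); shallow = Node(val=9, children=[Node(val=298, children=[]), Node(val=7, children=[])])
`print(shallow.val)` → prints 9
`print(shallow.children[0].val)` → prints 298
`print(deep.val)` → prints 9
`print(deep.children[0].val)` → prints 5

Answer:
9
298
9
5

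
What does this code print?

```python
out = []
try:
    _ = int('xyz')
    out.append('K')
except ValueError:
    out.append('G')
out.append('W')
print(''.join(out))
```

Execution trace: 'G' (except ValueError) → 'W' (after the try/except). Output: GW

Answer: GW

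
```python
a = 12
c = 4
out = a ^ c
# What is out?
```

Trace:
`a = 12` → a = 12
`c = 4` → c = 4
`out = a ^ c` → out = 8
So out = 8

Answer: 8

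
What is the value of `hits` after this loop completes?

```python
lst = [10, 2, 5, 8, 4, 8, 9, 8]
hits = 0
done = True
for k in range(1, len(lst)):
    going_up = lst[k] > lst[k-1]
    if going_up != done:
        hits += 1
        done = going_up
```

Count direction changes in [10, 2, 5, 8, 4, 8, 9, 8]
`hits` takes the values: 0 → 1 → 2 → 3 → 4 → 5

Answer: 5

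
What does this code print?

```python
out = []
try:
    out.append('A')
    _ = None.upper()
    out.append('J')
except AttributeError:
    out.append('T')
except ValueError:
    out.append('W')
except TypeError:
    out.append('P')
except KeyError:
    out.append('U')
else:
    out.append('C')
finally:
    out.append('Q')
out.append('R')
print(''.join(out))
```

Execution trace: 'A' (try body) → 'T' (except AttributeError) → 'Q' (finally) → 'R' (after the try/except). Output: ATQR

Answer: ATQR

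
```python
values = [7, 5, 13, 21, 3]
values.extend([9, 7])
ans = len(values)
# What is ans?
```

Trace:
`values = [7, 5, 13, 21, 3]` → values = [7, 5, 13, 21, 3]
`values.extend([9, 7])` → values = [7, 5, 13, 21, 3, 9, 7]
`ans = len(values)` → ans = 7
So ans = 7

Answer: 7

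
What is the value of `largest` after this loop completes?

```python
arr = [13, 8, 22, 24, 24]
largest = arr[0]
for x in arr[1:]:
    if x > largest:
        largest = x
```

Maximum of [13, 8, 22, 24, 24]
`largest` takes the values: 13 → 22 → 24

Answer: 24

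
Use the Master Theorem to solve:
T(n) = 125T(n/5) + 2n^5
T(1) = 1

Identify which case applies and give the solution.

a=125, b=5, f(n)=2n^5. log_5(125) = 3. Since c=5 > 3 and the regularity condition holds (125(n/5)^5 = (125/5^5)n^5 with 125/5^5 < 1), Case 3 applies: T(n) = Θ(f(n)) = O(n^5).

Answer: O(n^5) - Case 3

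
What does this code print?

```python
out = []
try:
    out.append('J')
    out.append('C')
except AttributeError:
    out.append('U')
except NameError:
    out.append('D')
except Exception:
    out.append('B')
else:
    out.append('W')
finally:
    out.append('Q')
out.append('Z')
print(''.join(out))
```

Execution trace: 'J' (try body) → 'C' (try body, no exception) → 'W' (else) → 'Q' (finally) → 'Z' (after the try/except). Output: JCWQZ

Answer: JCWQZ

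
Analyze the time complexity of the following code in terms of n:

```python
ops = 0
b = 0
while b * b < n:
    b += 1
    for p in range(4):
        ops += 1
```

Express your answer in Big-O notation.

Each loop level contributes: √n × 1. Multiplying the contributions gives O(√n).

Answer: O(√n)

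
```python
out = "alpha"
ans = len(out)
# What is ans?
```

Trace:
`out = "alpha"` → out = 'alpha'
`ans = len(out)` → ans = 5
So ans = 5

Answer: 5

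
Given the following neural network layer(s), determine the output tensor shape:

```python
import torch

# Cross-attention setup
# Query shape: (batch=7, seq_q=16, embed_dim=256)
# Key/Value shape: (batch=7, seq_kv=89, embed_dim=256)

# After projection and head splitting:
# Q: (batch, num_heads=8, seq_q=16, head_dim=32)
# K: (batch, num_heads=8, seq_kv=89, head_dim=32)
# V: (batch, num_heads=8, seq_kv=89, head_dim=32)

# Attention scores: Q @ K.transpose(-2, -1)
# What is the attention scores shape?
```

Input: (7, 16, 256) -> Output: (7, 8, 16, 89)

Answer: (7, 8, 16, 89)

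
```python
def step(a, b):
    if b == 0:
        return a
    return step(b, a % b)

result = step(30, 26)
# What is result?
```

step(30, 26) -> step(26, 4) -> step(4, 2) -> step(2, 0) -> 2

Answer: 2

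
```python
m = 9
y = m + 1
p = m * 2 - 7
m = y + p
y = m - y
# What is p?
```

Trace:
`m = 9` → m = 9
`y = m + 1` → y = 10
`p = m * 2 - 7` → p = 11
`m = y + p` → m = 21
`y = m - y` → y = 11
So p = 11

Answer: 11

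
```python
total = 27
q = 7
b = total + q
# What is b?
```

Trace:
`total = 27` → total = 27
`q = 7` → q = 7
`b = total + q` → b = 34
So b = 34

Answer: 34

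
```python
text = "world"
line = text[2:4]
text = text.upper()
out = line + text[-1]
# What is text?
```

Trace:
`text = "world"` → text = 'world'
`line = text[2:4]` → line = 'rl'
`text = text.upper()` → text = 'WORLD'
`out = line + text[-1]` → out = 'rlD'
So text = 'WORLD'

Answer: 'WORLD'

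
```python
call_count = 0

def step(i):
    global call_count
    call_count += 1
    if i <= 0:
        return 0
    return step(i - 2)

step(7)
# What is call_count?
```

Linear recursion stepping by 2: 5 calls from i=7 down to ≤0.

Answer: 5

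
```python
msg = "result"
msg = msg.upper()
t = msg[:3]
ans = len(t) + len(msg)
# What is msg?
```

Trace:
`msg = "result"` → msg = 'result'
`msg = msg.upper()` → msg = 'RESULT'
`t = msg[:3]` → t = 'RES'
`ans = len(t) + len(msg)` → ans = 9
So msg = 'RESULT'

Answer: 'RESULT'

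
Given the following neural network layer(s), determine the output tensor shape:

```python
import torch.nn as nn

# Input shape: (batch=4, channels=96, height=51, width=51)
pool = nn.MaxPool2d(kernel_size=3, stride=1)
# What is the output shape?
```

Input: (4, 96, 51, 51) -> Output: (4, 96, 49, 49)

Answer: (4, 96, 49, 49)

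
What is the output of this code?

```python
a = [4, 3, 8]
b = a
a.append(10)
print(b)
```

Key concept: basic list aliasing.
Step by step:
`a = [4, 3, 8]` → a = [4, 3, 8]
`b = a` → b = [4, 3, 8] (same object as a)
`a.append(10)` → a = [4, 3, 8, 10] (same object as b); b = [4, 3, 8, 10] (same object as a)
`print(b)` → prints [4, 3, 8, 10]

Answer: [4, 3, 8, 10]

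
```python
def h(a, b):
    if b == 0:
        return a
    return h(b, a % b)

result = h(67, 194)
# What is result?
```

h(67, 194) -> h(194, 67) -> h(67, 60) -> h(60, 7) -> h(7, 4) -> h(4, 3) -> h(3, 1) -> h(1, 0) -> 1

Answer: 1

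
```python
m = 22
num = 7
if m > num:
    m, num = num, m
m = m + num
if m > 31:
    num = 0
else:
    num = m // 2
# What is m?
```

Trace:
`m = 22` → m = 22
`num = 7` → num = 7
`if m > num: ...` → m > num is True → m = 7; num = 22
`m = m + num` → m = 29
`if m > 31: ...` → m > 31 is False, take else branch → num = 14
So m = 29

Answer: 29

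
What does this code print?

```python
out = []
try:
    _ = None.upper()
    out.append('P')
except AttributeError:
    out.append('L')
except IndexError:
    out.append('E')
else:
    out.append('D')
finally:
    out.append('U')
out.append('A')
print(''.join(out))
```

Execution trace: 'L' (except AttributeError) → 'U' (finally) → 'A' (after the try/except). Output: LUA

Answer: LUA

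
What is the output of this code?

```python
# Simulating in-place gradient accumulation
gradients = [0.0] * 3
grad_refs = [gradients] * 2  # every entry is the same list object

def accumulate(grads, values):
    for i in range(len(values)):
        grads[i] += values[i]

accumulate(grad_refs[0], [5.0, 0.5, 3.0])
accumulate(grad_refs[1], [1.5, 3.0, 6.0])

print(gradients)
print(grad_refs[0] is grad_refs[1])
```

Key concept: gradient accumulation aliasing.
Step by step:
`gradients = [0.0] * 3` → gradients = [0.0, 0.0, 0.0]
`grad_refs = [gradients] * 2` → grad_refs = [[0.0, 0.0, 0.0], [0.0, 0.0, 0.0]]
`accumulate(grad_refs[0], [5.0, 0.5, 3.0])` → gradients = [5.0, 0.5, 3.0]; grad_refs = [[5.0, 0.5, 3.0], [5.0, 0.5, 3.0]]
`accumulate(grad_refs[1], [1.5, 3.0, 6.0])` → gradients = [6.5, 3.5, 9.0]; grad_refs = [[6.5, 3.5, 9.0], [6.5, 3.5, 9.0]]
`print(gradients)` → prints [6.5, 3.5, 9.0]
`print(grad_refs[0] is grad_refs[1])` → prints True

Answer:
[6.5, 3.5, 9.0]
True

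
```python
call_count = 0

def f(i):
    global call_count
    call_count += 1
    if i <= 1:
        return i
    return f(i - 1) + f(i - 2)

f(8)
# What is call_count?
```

Calls(i) = 1 + Calls(i-1) + Calls(i-2); Calls(0)=Calls(1)=1. For i=8 this gives 67.

Answer: 67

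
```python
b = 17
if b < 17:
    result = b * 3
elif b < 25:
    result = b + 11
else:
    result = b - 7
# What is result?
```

Trace:
`b = 17` → b = 17
`if b < 17: ...` → b < 17 is False, b < 25 is True → result = 28
So result = 28

Answer: 28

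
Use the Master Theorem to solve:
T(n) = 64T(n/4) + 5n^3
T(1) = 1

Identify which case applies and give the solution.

a=64, b=4, f(n)=5n^3. log_4(64) = 3. Since c=3 = 3, Case 2 applies: T(n) = Θ(n^log_b(a) · log n) = O(n^3 log n).

Answer: O(n^3 log n) - Case 2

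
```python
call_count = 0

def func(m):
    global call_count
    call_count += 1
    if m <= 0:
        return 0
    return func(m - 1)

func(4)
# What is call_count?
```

Linear recursion stepping by 1: 5 calls from m=4 down to ≤0.

Answer: 5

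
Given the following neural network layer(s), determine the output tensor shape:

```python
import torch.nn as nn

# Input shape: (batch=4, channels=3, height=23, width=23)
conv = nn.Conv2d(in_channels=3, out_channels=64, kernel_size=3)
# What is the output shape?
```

Input: (4, 3, 23, 23) -> Output: (4, 64, 21, 21)

Answer: (4, 64, 21, 21)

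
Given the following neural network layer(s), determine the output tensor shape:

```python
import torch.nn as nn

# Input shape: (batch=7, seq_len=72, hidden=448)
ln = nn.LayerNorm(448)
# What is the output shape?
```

Input: (7, 72, 448) -> Output: (7, 72, 448)

Answer: (7, 72, 448)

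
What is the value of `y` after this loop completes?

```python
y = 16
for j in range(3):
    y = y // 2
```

Halve 3 times: 16 // 2^3 = 2
`y` takes the values: 16 → 8 → 4 → 2

Answer: 2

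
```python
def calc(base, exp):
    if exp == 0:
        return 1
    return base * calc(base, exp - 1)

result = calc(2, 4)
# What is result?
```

calc(2, 4) = 2 * 2 * 2 * 2 = 16

Answer: 16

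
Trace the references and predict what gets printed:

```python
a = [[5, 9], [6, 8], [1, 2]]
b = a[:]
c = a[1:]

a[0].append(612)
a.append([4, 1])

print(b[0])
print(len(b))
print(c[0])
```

Key concept: slice with nested mutation.
Step by step:
`a = [[5, 9], [6, 8], [1, 2]]` → a = [[5, 9], [6, 8], [1, 2]]
`b = a[:]` → b = [[5, 9], [6, 8], [1, 2]]
`c = a[1:]` → c = [[6, 8], [1, 2]]
`a[0].append(612)` → a = [[5, 9, 612], [6, 8], [1, 2]]; b = [[5, 9, 612], [6, 8], [1, 2]]
`a.append([4, 1])` → a = [[5, 9, 612], [6, 8], [1, 2], [4, 1]]
`print(b[0])` → prints [5, 9, 612]
`print(len(b))` → prints 3
`print(c[0])` → prints [6, 8]

Answer:
[5, 9, 612]
3
[6, 8]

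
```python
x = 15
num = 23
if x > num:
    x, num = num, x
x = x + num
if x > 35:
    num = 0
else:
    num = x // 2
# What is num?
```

Trace:
`x = 15` → x = 15
`num = 23` → num = 23
`if x > num: ...` → x > num is False → no variable changes
`x = x + num` → x = 38
`if x > 35: ...` → x > 35 is True → num = 0
So num = 0

Answer: 0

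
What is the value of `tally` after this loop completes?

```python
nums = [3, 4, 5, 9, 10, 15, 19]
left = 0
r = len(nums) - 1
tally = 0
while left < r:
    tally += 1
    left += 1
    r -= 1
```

Iterations until pointers meet (list length 7)
`tally` takes the values: 0 → 1 → 2 → 3

Answer: 3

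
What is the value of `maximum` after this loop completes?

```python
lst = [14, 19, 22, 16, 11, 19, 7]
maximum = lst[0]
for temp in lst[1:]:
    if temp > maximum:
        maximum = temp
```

Maximum of [14, 19, 22, 16, 11, 19, 7]
`maximum` takes the values: 14 → 19 → 22

Answer: 22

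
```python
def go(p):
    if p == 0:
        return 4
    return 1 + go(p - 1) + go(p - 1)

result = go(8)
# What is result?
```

go(p) = 1 + 2·go(p-1), go(0)=4. Closed form: (4+1)·2^8 - 1 = 1279.

Answer: 1279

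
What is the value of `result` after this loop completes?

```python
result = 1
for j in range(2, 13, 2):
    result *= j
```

Product of even numbers 2 to 12
`result` takes the values: 1 → 2 → 8 → 48 → 384 → 3840 → 46080

Answer: 46080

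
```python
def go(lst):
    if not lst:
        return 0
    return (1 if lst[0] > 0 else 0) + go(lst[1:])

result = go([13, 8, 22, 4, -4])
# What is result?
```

Count of positive elements in [13, 8, 22, 4, -4] = 4

Answer: 4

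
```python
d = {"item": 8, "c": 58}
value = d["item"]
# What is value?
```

Trace:
`d = {"item": 8, "c": 58}` → d = {'item': 8, 'c': 58}
`value = d["item"]` → value = 8
So value = 8

Answer: 8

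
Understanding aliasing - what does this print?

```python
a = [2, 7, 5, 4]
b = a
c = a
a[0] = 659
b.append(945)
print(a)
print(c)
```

Key concept: multiple aliases.
Step by step:
`a = [2, 7, 5, 4]` → a = [2, 7, 5, 4]
`b = a` → b = [2, 7, 5, 4] (same object as a)
`c = a` → c = [2, 7, 5, 4] (same object as a, b)
`a[0] = 659` → a = [659, 7, 5, 4] (same object as b, c); b = [659, 7, 5, 4] (same object as a, c); c = [659, 7, 5, 4] (same object as a, b)
`b.append(945)` → a = [659, 7, 5, 4, 945] (same object as b, c); b = [659, 7, 5, 4, 945] (same object as a, c); c = [659, 7, 5, 4, 945] (same object as a, b)
`print(a)` → prints [659, 7, 5, 4, 945]
`print(c)` → prints [659, 7, 5, 4, 945]

Answer:
[659, 7, 5, 4, 945]
[659, 7, 5, 4, 945]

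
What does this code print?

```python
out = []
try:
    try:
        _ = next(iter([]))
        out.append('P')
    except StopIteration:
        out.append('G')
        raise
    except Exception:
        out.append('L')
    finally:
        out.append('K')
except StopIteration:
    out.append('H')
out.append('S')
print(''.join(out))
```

Execution trace: 'G' (inner except StopIteration) → 'K' (inner finally) → 'H' (outer except StopIteration) → 'S' (after the try/except). Output: GKHS

Answer: GKHS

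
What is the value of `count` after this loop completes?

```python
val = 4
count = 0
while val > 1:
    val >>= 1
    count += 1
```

Count right shifts until 1
`count` takes the values: 0 → 1 → 2

Answer: 2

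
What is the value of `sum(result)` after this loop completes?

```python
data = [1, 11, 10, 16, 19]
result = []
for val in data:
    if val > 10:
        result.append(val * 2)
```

Sum of doubled values > 10
`result` takes the values: [] → [22] → [22, 32] → [22, 32, 38]
So `sum(result)` = 92

Answer: 92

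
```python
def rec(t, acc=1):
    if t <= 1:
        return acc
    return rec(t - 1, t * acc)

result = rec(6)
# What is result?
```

Accumulator trace (n, acc): (6, 1) -> (5, 6) -> (4, 30) -> (3, 120) -> (2, 360) -> (1, 720) -> return 720

Answer: 720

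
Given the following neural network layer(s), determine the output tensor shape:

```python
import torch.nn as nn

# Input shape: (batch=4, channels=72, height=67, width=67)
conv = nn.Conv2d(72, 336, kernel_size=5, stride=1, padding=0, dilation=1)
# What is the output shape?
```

Input: (4, 72, 67, 67) -> Output: (4, 336, 63, 63)

Answer: (4, 336, 63, 63)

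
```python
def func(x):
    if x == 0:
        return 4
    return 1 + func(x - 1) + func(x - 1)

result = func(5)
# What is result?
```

func(x) = 1 + 2·func(x-1), func(0)=4. Closed form: (4+1)·2^5 - 1 = 159.

Answer: 159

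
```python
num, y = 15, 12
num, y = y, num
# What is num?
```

Trace:
`num, y = 15, 12` → num = 15; y = 12
`num, y = y, num` → num = 12; y = 15
So num = 12

Answer: 12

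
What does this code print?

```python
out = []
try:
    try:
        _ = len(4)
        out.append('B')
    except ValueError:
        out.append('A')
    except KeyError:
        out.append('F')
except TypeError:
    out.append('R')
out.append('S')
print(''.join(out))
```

Execution trace: 'R' (outer except TypeError) → 'S' (after the try/except). Output: RS

Answer: RS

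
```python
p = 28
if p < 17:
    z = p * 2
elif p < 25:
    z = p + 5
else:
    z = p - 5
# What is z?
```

Trace:
`p = 28` → p = 28
`if p < 17: ...` → p < 17 is False, p < 25 is False, take else branch → z = 23
So z = 23

Answer: 23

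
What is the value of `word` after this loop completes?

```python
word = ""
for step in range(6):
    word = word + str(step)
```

Concatenate digits 0 to 5
`word` takes the values: "" → "0" → "01" → "012" → "0123" → "01234" → "012345"

Answer: "012345"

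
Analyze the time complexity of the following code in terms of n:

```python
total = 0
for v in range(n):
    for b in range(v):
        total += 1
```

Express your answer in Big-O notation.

Each loop level contributes: n × n. Multiplying the contributions gives O(n^2).

Answer: O(n^2)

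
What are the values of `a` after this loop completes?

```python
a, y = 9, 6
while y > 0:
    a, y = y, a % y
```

GCD of 9 and 6
`a` takes the values: 9 → 6 → 3

Answer: 3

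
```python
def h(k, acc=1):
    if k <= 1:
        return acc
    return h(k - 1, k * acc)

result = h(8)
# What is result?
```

Accumulator trace (n, acc): (8, 1) -> (7, 8) -> (6, 56) -> (5, 336) -> (4, 1680) -> (3, 6720) -> (2, 20160) -> (1, 40320) -> return 40320

Answer: 40320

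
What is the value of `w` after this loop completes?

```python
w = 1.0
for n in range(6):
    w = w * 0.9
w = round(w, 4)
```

Exponential decay: 1.0 * 0.9^6
`w` takes the values: 1.0 → 0.9 → 0.81 → 0.729 → 0.6561 → 0.59049 → 0.531441 → 0.5314

Answer: 0.5314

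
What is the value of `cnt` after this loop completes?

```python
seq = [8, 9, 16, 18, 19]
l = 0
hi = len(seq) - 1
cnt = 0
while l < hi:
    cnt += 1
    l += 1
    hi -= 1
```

Iterations until pointers meet (list length 5)
`cnt` takes the values: 0 → 1 → 2

Answer: 2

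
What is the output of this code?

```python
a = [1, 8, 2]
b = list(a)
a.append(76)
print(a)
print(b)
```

Key concept: list() constructor creates copy.
Step by step:
`a = [1, 8, 2]` → a = [1, 8, 2]
`b = list(a)` → b = [1, 8, 2]
`a.append(76)` → a = [1, 8, 2, 76]
`print(a)` → prints [1, 8, 2, 76]
`print(b)` → prints [1, 8, 2]

Answer:
[1, 8, 2, 76]
[1, 8, 2]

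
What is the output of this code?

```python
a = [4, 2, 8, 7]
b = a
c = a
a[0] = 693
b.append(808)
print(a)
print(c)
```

Key concept: multiple aliases.
Step by step:
`a = [4, 2, 8, 7]` → a = [4, 2, 8, 7]
`b = a` → b = [4, 2, 8, 7] (same object as a)
`c = a` → c = [4, 2, 8, 7] (same object as a, b)
`a[0] = 693` → a = [693, 2, 8, 7] (same object as b, c); b = [693, 2, 8, 7] (same object as a, c); c = [693, 2, 8, 7] (same object as a, b)
`b.append(808)` → a = [693, 2, 8, 7, 808] (same object as b, c); b = [693, 2, 8, 7, 808] (same object as a, c); c = [693, 2, 8, 7, 808] (same object as a, b)
`print(a)` → prints [693, 2, 8, 7, 808]
`print(c)` → prints [693, 2, 8, 7, 808]

Answer:
[693, 2, 8, 7, 808]
[693, 2, 8, 7, 808]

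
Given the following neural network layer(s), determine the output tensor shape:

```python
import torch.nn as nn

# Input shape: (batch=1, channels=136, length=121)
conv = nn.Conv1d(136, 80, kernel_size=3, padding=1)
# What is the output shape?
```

Input: (1, 136, 121) -> Output: (1, 80, 121)

Answer: (1, 80, 121)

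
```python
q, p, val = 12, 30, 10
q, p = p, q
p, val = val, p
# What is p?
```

Trace:
`q, p, val = 12, 30, 10` → q = 12; p = 30; val = 10
`q, p = p, q` → q = 30; p = 12
`p, val = val, p` → p = 10; val = 12
So p = 10

Answer: 10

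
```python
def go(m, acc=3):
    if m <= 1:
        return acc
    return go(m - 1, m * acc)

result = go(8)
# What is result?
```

Accumulator trace (n, acc): (8, 3) -> (7, 24) -> (6, 168) -> (5, 1008) -> (4, 5040) -> (3, 20160) -> (2, 60480) -> (1, 120960) -> return 120960

Answer: 120960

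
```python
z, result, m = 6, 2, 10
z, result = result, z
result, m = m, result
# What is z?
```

Trace:
`z, result, m = 6, 2, 10` → z = 6; result = 2; m = 10
`z, result = result, z` → z = 2; result = 6
`result, m = m, result` → result = 10; m = 6
So z = 2

Answer: 2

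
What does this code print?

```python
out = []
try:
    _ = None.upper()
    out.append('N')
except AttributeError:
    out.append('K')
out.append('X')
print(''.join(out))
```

Execution trace: 'K' (except AttributeError) → 'X' (after the try/except). Output: KX

Answer: KX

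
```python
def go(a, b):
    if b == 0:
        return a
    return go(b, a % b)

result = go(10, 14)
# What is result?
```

go(10, 14) -> go(14, 10) -> go(10, 4) -> go(4, 2) -> go(2, 0) -> 2

Answer: 2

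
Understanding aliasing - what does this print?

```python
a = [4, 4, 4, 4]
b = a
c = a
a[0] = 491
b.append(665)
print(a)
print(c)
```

Key concept: multiple aliases.
Step by step:
`a = [4, 4, 4, 4]` → a = [4, 4, 4, 4]
`b = a` → b = [4, 4, 4, 4] (same object as a)
`c = a` → c = [4, 4, 4, 4] (same object as a, b)
`a[0] = 491` → a = [491, 4, 4, 4] (same object as b, c); b = [491, 4, 4, 4] (same object as a, c); c = [491, 4, 4, 4] (same object as a, b)
`b.append(665)` → a = [491, 4, 4, 4, 665] (same object as b, c); b = [491, 4, 4, 4, 665] (same object as a, c); c = [491, 4, 4, 4, 665] (same object as a, b)
`print(a)` → prints [491, 4, 4, 4, 665]
`print(c)` → prints [491, 4, 4, 4, 665]

Answer:
[491, 4, 4, 4, 665]
[491, 4, 4, 4, 665]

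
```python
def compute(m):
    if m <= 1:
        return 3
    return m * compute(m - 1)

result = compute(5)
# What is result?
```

compute(5) = 5 * 4 * 3 * 2 * 3 = 360

Answer: 360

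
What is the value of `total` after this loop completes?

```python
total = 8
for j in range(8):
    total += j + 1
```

Start at 8, add 1 to 8 = 44
`total` takes the values: 8 → 9 → 11 → 14 → 18 → 23 → 29 → 36 → 44

Answer: 44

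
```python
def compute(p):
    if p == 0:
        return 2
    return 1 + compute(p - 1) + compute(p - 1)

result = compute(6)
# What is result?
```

compute(p) = 1 + 2·compute(p-1), compute(0)=2. Closed form: (2+1)·2^6 - 1 = 191.

Answer: 191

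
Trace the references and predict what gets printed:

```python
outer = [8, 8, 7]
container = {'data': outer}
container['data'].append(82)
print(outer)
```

Key concept: dict holds reference to list.
Step by step:
`outer = [8, 8, 7]` → outer = [8, 8, 7]
`container = {'data': outer}` → container = {'data': [8, 8, 7]}
`container['data'].append(82)` → outer = [8, 8, 7, 82]; container = {'data': [8, 8, 7, 82]}
`print(outer)` → prints [8, 8, 7, 82]

Answer: [8, 8, 7, 82]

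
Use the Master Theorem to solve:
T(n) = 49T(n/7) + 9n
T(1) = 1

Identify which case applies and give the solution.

a=49, b=7, f(n)=9n. log_7(49) = 2. Since c=1 < 2, Case 1 applies: T(n) = Θ(n^log_b(a)) = O(n^2).

Answer: O(n^2) - Case 1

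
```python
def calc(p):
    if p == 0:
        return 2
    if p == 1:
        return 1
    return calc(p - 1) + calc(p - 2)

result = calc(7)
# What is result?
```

Build up from base cases: calc(0)=2, calc(1)=1, calc(2)=3, calc(3)=4, calc(4)=7, calc(5)=11, calc(6)=18, ..., calc(7)=29

Answer: 29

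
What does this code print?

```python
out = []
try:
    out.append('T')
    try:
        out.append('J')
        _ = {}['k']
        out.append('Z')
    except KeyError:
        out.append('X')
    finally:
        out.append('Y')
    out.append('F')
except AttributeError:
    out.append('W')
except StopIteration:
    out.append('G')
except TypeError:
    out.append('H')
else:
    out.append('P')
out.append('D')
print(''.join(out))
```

Execution trace: 'T' (try body) → 'J' (inner try body) → 'X' (inner except KeyError) → 'Y' (inner finally) → 'F' (try body, no exception) → 'P' (else) → 'D' (after the try/except). Output: TJXYFPD

Answer: TJXYFPD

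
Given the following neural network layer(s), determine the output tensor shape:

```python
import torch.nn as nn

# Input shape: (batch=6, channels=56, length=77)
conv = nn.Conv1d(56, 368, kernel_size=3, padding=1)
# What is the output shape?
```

Input: (6, 56, 77) -> Output: (6, 368, 77)

Answer: (6, 368, 77)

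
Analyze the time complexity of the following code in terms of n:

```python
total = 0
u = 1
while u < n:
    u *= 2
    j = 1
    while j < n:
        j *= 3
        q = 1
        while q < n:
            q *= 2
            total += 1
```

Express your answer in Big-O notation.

Each loop level contributes: log n × log n × log n. Multiplying the contributions gives O(log^3 n).

Answer: O(log^3 n)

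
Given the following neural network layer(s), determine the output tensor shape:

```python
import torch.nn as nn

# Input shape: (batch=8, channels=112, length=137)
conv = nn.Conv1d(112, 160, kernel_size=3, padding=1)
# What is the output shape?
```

Input: (8, 112, 137) -> Output: (8, 160, 137)

Answer: (8, 160, 137)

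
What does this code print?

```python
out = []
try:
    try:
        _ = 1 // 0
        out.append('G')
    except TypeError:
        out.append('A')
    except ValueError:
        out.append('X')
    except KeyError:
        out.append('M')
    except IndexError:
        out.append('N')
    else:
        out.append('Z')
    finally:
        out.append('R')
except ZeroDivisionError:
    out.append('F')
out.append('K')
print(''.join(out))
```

Execution trace: 'R' (finally) → 'F' (outer except ZeroDivisionError) → 'K' (after the try/except). Output: RFK

Answer: RFK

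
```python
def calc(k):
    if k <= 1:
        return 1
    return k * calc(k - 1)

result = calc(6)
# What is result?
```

calc(6) = 6 * 5 * 4 * 3 * 2 * 1 = 720

Answer: 720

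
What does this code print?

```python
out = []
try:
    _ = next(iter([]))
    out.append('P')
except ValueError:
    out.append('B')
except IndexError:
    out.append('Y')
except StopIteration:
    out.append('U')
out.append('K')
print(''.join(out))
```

Execution trace: 'U' (except StopIteration) → 'K' (after the try/except). Output: UK

Answer: UK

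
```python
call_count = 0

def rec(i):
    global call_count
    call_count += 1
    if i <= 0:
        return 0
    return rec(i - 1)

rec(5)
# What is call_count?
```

Linear recursion stepping by 1: 6 calls from i=5 down to ≤0.

Answer: 6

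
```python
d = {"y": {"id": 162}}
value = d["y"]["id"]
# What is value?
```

Trace:
`d = {"y": {"id": 162}}` → d = {'y': {'id': 162}}
`value = d["y"]["id"]` → value = 162
So value = 162

Answer: 162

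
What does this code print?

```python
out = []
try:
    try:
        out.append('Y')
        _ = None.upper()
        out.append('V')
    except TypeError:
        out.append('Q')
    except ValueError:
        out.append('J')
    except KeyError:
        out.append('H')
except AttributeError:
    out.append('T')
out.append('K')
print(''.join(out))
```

Execution trace: 'Y' (try body) → 'T' (outer except AttributeError) → 'K' (after the try/except). Output: YTK

Answer: YTK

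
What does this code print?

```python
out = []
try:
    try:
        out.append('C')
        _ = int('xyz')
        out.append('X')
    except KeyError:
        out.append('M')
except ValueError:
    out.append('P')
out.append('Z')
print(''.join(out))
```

Execution trace: 'C' (inner try body) → 'P' (outer except ValueError) → 'Z' (after the try/except). Output: CPZ

Answer: CPZ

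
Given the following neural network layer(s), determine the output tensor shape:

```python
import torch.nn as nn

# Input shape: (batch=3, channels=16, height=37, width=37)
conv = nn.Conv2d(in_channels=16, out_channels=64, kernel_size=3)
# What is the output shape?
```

Input: (3, 16, 37, 37) -> Output: (3, 64, 35, 35)

Answer: (3, 64, 35, 35)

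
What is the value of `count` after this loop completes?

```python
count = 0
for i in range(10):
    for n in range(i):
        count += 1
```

Triangle number: 0+1+2+...+9
`count` takes the values: 0 → 1 → 2 → 3 → 4 → 5 → 6 → 7 → 8 → 9 → 10 → 11 → 12 → 13 → 14 → 15 → 16 → 17 → 18 → 19 → 20 → 21 → 22 → 23 → 24 → 25 → 26 → 27 → 28 → 29 → … → 41 → 42 → 43 → 44 → 45

Answer: 45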